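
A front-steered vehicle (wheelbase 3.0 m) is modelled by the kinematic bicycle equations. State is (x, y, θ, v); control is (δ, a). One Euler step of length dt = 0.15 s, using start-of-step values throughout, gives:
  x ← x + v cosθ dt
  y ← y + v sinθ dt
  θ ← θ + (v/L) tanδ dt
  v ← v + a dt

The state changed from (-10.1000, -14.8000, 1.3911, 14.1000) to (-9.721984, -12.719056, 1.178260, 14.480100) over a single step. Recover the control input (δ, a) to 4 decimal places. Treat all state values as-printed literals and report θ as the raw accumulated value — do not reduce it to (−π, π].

a = (v'−v)/dt = (0.380100)/0.15 = 2.5340
Δθ = θ'−θ = -0.212840;  (v·dt/L) = 14.1000·0.15/3.0 = 0.705000
tan δ = Δθ·L/(v·dt) = -0.301901  →  δ = -0.2932

δ = -0.2932, a = 2.5340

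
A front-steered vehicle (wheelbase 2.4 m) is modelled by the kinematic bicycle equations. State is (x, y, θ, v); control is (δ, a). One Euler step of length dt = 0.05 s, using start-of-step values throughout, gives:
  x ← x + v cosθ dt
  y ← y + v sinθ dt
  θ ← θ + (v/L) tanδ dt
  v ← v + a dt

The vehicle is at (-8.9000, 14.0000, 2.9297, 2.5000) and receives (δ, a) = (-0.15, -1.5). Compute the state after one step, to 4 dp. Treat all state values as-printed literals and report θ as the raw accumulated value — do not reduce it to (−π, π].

(-9.0222, 14.0263, 2.9218, 2.4250)

x' = -8.9000 + 2.5000·cos(2.9297)·0.05 = -9.0222
y' = 14.0000 + 2.5000·sin(2.9297)·0.05 = 14.0263
θ' = 2.9297 + (2.5000/2.4)·tan(-0.15)·0.05 = 2.9218
v' = 2.5000 − 1.5000·0.05 = 2.4250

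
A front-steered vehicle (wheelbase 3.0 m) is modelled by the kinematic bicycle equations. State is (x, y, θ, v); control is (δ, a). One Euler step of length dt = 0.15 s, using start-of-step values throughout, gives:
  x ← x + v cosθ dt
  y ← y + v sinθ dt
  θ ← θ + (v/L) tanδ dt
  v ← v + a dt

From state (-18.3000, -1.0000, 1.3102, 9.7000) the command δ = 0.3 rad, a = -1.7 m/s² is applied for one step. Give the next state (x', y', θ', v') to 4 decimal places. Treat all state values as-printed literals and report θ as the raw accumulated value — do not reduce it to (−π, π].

x' = -18.3000 + 9.7000·cos(1.3102)·0.15 = -17.9251
y' = -1.0000 + 9.7000·sin(1.3102)·0.15 = 0.4059
θ' = 1.3102 + (9.7000/3.0)·tan(0.3)·0.15 = 1.4602
v' = 9.7000 − 1.7000·0.15 = 9.4450

(-17.9251, 0.4059, 1.4602, 9.4450)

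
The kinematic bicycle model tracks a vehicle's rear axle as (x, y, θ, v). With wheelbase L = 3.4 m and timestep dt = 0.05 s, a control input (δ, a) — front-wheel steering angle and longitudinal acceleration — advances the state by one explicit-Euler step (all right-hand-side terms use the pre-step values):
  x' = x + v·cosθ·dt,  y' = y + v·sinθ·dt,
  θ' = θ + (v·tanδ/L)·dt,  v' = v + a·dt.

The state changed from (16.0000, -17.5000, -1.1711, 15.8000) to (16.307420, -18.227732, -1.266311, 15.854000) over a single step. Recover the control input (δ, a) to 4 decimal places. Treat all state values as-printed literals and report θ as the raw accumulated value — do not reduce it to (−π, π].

a = (v'−v)/dt = (0.054000)/0.05 = 1.0800
Δθ = θ'−θ = -0.095211;  (v·dt/L) = 15.8000·0.05/3.4 = 0.232353
tan δ = Δθ·L/(v·dt) = -0.409769  →  δ = -0.3889

δ = -0.3889, a = 1.0800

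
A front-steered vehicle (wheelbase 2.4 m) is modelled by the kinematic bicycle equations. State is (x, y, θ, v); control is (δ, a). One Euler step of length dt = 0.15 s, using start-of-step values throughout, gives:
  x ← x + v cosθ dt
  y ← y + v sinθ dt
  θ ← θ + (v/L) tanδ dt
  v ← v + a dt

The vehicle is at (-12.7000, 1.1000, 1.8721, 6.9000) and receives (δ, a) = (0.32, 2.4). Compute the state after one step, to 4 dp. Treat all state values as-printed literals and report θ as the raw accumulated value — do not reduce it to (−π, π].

(-13.0072, 2.0884, 2.0150, 7.2600)

x' = -12.7000 + 6.9000·cos(1.8721)·0.15 = -13.0072
y' = 1.1000 + 6.9000·sin(1.8721)·0.15 = 2.0884
θ' = 1.8721 + (6.9000/2.4)·tan(0.32)·0.15 = 2.0150
v' = 6.9000 + 2.4000·0.15 = 7.2600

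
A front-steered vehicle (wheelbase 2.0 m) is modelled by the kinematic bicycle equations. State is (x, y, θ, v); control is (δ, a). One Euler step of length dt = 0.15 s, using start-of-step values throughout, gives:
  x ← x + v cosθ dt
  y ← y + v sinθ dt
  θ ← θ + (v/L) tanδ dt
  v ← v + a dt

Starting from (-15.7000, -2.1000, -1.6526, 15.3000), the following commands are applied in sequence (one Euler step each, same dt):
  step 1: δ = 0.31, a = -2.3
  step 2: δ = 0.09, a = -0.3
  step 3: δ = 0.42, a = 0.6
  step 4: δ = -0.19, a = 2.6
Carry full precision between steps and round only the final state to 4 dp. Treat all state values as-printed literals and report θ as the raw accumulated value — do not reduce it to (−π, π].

(-12.6678, -10.0332, -0.9008, 15.3900)

after step 1 (δ=0.31, a=-2.3): (-15.887530, -4.387325, -1.285024, 14.955000)
after step 2 (δ=0.09, a=-0.3): (-15.255162, -6.539599, -1.183804, 14.910000)
after step 3 (δ=0.42, a=0.6): (-14.411097, -8.610706, -0.684425, 15.000000)
after step 4 (δ=-0.19, a=2.6): (-12.667835, -10.033218, -0.900785, 15.390000)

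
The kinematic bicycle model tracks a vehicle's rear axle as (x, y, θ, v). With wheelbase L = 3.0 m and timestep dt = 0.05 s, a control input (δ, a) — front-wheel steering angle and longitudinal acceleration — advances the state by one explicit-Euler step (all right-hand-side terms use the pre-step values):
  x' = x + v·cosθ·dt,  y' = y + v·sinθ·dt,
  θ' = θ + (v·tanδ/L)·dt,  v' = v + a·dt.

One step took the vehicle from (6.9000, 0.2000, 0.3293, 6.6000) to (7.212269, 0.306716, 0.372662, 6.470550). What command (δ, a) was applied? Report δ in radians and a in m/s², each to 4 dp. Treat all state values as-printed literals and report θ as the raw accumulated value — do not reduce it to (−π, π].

δ = 0.3755, a = -2.5890

a = (v'−v)/dt = (-0.129450)/0.05 = -2.5890
Δθ = θ'−θ = 0.043362;  (v·dt/L) = 6.6000·0.05/3.0 = 0.110000
tan δ = Δθ·L/(v·dt) = 0.394200  →  δ = 0.3755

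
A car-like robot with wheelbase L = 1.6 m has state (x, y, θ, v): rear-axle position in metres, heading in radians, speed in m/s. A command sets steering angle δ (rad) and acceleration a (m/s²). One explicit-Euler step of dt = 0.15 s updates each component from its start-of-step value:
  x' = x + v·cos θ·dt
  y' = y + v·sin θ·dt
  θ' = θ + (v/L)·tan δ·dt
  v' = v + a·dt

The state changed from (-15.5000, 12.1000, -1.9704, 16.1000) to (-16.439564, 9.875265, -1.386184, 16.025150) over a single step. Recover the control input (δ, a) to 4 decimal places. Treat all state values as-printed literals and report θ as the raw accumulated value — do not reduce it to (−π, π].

a = (v'−v)/dt = (-0.074850)/0.15 = -0.4990
Δθ = θ'−θ = 0.584216;  (v·dt/L) = 16.1000·0.15/1.6 = 1.509375
tan δ = Δθ·L/(v·dt) = 0.387058  →  δ = 0.3693

δ = 0.3693, a = -0.4990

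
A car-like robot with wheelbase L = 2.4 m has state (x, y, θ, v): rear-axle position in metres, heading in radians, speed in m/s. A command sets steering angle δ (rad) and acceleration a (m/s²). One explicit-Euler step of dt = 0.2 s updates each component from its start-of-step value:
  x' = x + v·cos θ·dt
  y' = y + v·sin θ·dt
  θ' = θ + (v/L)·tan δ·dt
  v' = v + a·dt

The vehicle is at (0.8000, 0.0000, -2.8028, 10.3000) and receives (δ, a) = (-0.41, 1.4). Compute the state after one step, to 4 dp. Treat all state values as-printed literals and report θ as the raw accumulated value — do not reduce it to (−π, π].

x' = 0.8000 + 10.3000·cos(-2.8028)·0.2 = -1.1429
y' = 0.0000 + 10.3000·sin(-2.8028)·0.2 = -0.6846
θ' = -2.8028 + (10.3000/2.4)·tan(-0.41)·0.2 = -3.1759
v' = 10.3000 + 1.4000·0.2 = 10.5800

(-1.1429, -0.6846, -3.1759, 10.5800)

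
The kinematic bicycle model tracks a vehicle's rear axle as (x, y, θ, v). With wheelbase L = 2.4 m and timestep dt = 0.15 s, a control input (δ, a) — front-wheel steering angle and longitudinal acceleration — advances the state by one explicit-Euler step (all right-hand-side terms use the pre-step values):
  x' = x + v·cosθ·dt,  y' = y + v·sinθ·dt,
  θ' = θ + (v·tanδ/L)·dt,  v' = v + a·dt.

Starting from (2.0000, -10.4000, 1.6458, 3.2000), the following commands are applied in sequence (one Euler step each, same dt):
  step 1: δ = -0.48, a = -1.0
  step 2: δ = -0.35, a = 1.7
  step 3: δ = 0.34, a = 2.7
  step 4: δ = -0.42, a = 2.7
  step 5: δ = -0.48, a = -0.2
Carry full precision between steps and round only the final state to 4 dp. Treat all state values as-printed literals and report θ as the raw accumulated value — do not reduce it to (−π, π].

(2.1200, -7.8023, 1.3077, 4.0850)

after step 1 (δ=-0.48, a=-1.0): (1.964032, -9.921349, 1.541678, 3.050000)
after step 2 (δ=-0.35, a=1.7): (1.977352, -9.464043, 1.472094, 3.305000)
after step 3 (δ=0.34, a=2.7): (2.026204, -8.970706, 1.545163, 3.710000)
after step 4 (δ=-0.42, a=2.7): (2.040467, -8.414389, 1.441614, 4.115000)
after step 5 (δ=-0.48, a=-0.2): (2.119983, -7.802282, 1.307719, 4.085000)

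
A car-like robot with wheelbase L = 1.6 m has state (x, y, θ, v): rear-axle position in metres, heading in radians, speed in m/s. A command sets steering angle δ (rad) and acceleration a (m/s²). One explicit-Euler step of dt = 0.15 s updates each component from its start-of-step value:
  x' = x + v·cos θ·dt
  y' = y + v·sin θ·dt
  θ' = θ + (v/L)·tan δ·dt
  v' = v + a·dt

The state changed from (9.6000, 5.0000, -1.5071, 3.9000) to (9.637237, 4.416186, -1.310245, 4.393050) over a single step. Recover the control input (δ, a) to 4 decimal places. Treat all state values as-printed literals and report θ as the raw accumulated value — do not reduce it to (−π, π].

δ = 0.4939, a = 3.2870

a = (v'−v)/dt = (0.493050)/0.15 = 3.2870
Δθ = θ'−θ = 0.196855;  (v·dt/L) = 3.9000·0.15/1.6 = 0.365625
tan δ = Δθ·L/(v·dt) = 0.538407  →  δ = 0.4939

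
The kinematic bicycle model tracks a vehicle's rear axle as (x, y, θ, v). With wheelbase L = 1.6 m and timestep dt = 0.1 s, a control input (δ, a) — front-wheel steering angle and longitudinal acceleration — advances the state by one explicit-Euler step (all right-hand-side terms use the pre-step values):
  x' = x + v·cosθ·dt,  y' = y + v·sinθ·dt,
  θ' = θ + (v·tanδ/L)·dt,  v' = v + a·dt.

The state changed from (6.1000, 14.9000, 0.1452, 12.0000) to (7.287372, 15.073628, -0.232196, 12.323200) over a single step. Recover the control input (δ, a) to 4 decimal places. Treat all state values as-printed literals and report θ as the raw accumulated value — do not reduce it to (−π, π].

a = (v'−v)/dt = (0.323200)/0.1 = 3.2320
Δθ = θ'−θ = -0.377396;  (v·dt/L) = 12.0000·0.1/1.6 = 0.750000
tan δ = Δθ·L/(v·dt) = -0.503195  →  δ = -0.4662

δ = -0.4662, a = 3.2320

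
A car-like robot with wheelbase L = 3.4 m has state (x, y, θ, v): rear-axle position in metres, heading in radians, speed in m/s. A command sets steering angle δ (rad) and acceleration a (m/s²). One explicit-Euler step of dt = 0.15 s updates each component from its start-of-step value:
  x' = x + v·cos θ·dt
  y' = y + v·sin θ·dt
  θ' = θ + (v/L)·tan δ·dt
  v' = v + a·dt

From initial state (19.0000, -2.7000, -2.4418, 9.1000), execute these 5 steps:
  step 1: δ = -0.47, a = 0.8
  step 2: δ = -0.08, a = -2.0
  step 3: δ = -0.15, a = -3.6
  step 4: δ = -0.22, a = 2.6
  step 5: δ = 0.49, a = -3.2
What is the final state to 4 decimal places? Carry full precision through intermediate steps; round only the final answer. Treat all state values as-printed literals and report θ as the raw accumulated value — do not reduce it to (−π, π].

after step 1 (δ=-0.47, a=0.8): (17.955808, -3.579141, -2.645733, 9.220000)
after step 2 (δ=-0.08, a=-2.0): (16.739376, -4.237155, -2.678344, 8.920000)
after step 3 (δ=-0.15, a=-3.6): (15.542394, -4.835049, -2.737820, 8.380000)
after step 4 (δ=-0.22, a=2.6): (14.386475, -5.328912, -2.820494, 8.770000)
after step 5 (δ=0.49, a=-3.2): (13.138212, -5.744096, -2.614120, 8.290000)

(13.1382, -5.7441, -2.6141, 8.2900)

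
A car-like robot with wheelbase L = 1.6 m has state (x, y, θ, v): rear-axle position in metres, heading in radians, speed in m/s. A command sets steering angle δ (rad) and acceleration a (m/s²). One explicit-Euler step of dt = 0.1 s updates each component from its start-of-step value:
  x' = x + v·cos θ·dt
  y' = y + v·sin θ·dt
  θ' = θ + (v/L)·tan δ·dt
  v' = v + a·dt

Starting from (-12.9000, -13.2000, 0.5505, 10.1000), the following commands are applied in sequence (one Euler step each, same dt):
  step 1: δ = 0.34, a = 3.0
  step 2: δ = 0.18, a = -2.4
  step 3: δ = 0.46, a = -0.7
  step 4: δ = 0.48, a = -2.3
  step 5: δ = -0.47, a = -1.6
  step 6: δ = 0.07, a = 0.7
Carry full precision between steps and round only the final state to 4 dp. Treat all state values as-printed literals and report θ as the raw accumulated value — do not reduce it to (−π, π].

after step 1 (δ=0.34, a=3.0): (-12.039214, -12.671655, 0.773796, 10.400000)
after step 2 (δ=0.18, a=-2.4): (-11.295341, -11.944846, 0.892077, 10.160000)
after step 3 (δ=0.46, a=-0.7): (-10.657499, -11.154014, 1.206687, 10.090000)
after step 4 (δ=0.48, a=-2.3): (-10.298177, -10.211163, 1.534997, 9.860000)
after step 5 (δ=-0.47, a=-1.6): (-10.262886, -9.225795, 1.221963, 9.700000)
after step 6 (δ=0.07, a=0.7): (-9.931338, -8.314216, 1.264470, 9.770000)

(-9.9313, -8.3142, 1.2645, 9.7700)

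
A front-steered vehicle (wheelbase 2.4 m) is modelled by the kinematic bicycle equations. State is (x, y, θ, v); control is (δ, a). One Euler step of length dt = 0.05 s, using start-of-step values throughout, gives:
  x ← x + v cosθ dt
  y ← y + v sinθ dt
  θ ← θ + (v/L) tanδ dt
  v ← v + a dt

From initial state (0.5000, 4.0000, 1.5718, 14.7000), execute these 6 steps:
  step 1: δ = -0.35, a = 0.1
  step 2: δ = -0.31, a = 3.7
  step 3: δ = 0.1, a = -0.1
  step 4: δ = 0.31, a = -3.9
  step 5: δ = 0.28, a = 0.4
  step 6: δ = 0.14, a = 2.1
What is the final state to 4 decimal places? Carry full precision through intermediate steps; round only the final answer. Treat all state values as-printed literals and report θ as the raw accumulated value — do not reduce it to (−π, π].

after step 1 (δ=-0.35, a=0.1): (0.499262, 4.735000, 1.460010, 14.705000)
after step 2 (δ=-0.31, a=3.7): (0.580551, 5.465742, 1.361876, 14.890000)
after step 3 (δ=0.1, a=-0.1): (0.734963, 6.194053, 1.393001, 14.885000)
after step 4 (δ=0.31, a=-3.9): (0.866591, 6.926571, 1.492336, 14.690000)
after step 5 (δ=0.28, a=0.4): (0.924161, 7.658811, 1.580340, 14.710000)
after step 6 (δ=0.14, a=2.1): (0.917143, 8.394278, 1.623526, 14.815000)

(0.9171, 8.3943, 1.6235, 14.8150)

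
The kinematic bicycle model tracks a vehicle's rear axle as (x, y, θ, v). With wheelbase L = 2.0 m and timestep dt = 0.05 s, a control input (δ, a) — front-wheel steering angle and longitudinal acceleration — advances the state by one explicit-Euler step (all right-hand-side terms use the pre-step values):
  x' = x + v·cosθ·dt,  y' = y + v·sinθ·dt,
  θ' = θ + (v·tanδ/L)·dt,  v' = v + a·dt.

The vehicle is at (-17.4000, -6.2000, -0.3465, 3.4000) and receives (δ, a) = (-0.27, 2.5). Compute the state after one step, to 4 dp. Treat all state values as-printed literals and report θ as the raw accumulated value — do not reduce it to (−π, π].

x' = -17.4000 + 3.4000·cos(-0.3465)·0.05 = -17.2401
y' = -6.2000 + 3.4000·sin(-0.3465)·0.05 = -6.2577
θ' = -0.3465 + (3.4000/2.0)·tan(-0.27)·0.05 = -0.3700
v' = 3.4000 + 2.5000·0.05 = 3.5250

(-17.2401, -6.2577, -0.3700, 3.5250)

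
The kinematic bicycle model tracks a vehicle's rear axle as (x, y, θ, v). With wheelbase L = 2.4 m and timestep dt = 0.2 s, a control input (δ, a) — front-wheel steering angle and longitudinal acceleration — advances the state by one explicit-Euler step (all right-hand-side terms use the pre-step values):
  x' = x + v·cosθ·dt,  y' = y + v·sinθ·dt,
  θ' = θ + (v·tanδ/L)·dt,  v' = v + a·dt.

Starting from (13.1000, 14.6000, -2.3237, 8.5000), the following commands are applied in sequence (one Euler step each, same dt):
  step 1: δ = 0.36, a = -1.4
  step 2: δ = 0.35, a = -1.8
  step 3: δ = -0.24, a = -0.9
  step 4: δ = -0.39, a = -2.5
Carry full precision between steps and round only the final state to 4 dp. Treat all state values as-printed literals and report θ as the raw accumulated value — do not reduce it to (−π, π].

(10.2081, 8.9609, -2.2304, 7.1800)

after step 1 (δ=0.36, a=-1.4): (11.937607, 13.359499, -2.057081, 8.220000)
after step 2 (δ=0.35, a=-1.8): (11.169292, 11.906079, -1.807037, 7.860000)
after step 3 (δ=-0.24, a=-0.9): (10.801367, 10.377742, -1.967326, 7.680000)
after step 4 (δ=-0.39, a=-2.5): (10.208133, 8.960925, -2.230401, 7.180000)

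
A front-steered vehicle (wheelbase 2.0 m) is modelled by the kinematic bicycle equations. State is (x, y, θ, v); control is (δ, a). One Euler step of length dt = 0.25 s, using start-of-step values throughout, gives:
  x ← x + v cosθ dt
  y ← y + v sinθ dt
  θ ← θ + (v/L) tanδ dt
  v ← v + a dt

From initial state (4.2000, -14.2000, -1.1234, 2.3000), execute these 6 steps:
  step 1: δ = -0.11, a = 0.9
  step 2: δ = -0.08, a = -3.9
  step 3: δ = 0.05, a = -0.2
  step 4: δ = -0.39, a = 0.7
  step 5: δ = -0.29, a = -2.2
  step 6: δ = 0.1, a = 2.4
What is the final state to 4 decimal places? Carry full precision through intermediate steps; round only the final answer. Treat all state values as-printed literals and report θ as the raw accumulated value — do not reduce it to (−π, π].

after step 1 (δ=-0.11, a=0.9): (4.448756, -14.718407, -1.155153, 2.525000)
after step 2 (δ=-0.08, a=-3.9): (4.703641, -15.295910, -1.180457, 1.550000)
after step 3 (δ=0.05, a=-0.2): (4.851086, -15.654262, -1.170762, 1.500000)
after step 4 (δ=-0.39, a=0.7): (4.997130, -15.999655, -1.247834, 1.675000)
after step 5 (δ=-0.29, a=-2.2): (5.130031, -16.396755, -1.310315, 1.125000)
after step 6 (δ=0.1, a=2.4): (5.202466, -16.668518, -1.296205, 1.725000)

(5.2025, -16.6685, -1.2962, 1.7250)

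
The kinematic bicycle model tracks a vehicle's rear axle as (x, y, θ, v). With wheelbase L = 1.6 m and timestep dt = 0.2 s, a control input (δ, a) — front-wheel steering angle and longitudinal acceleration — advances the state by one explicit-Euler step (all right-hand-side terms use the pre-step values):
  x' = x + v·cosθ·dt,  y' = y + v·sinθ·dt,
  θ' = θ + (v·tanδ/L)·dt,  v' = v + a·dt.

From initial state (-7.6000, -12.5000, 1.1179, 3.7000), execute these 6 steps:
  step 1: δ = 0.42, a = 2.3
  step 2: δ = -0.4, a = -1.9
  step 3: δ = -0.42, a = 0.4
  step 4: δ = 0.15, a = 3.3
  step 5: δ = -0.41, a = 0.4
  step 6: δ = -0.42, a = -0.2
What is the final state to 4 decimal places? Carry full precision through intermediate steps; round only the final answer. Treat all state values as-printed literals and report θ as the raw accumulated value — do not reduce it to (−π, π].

(-5.0450, -8.3996, 0.4642, 4.5600)

after step 1 (δ=0.42, a=2.3): (-7.276197, -11.834604, 1.324440, 4.160000)
after step 2 (δ=-0.4, a=-1.9): (-7.073295, -11.027724, 1.104587, 3.780000)
after step 3 (δ=-0.42, a=0.4): (-6.733471, -10.352406, 0.893582, 3.860000)
after step 4 (δ=0.15, a=3.3): (-6.249717, -9.750770, 0.966505, 4.520000)
after step 5 (δ=-0.41, a=0.4): (-5.736083, -9.006864, 0.720938, 4.600000)
after step 6 (δ=-0.42, a=-0.2): (-5.044991, -8.399582, 0.464159, 4.560000)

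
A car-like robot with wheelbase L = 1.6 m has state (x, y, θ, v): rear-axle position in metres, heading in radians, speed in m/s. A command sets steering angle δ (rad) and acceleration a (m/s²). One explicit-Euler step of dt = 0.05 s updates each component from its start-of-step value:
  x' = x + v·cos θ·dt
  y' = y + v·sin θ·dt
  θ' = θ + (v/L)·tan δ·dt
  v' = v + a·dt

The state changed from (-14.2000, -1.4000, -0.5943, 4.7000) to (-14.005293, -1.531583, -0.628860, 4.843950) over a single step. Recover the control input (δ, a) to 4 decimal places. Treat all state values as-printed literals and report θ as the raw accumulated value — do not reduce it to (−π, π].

δ = -0.2311, a = 2.8790

a = (v'−v)/dt = (0.143950)/0.05 = 2.8790
Δθ = θ'−θ = -0.034560;  (v·dt/L) = 4.7000·0.05/1.6 = 0.146875
tan δ = Δθ·L/(v·dt) = -0.235302  →  δ = -0.2311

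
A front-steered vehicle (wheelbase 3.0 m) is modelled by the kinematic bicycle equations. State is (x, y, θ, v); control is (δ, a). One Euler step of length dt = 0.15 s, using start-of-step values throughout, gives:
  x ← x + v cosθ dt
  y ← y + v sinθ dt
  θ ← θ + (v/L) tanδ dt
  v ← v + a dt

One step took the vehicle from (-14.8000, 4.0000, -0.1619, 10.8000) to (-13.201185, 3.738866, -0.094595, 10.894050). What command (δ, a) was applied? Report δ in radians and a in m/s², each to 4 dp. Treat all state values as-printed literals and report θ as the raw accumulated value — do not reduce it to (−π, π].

a = (v'−v)/dt = (0.094050)/0.15 = 0.6270
Δθ = θ'−θ = 0.067305;  (v·dt/L) = 10.8000·0.15/3.0 = 0.540000
tan δ = Δθ·L/(v·dt) = 0.124639  →  δ = 0.1240

δ = 0.1240, a = 0.6270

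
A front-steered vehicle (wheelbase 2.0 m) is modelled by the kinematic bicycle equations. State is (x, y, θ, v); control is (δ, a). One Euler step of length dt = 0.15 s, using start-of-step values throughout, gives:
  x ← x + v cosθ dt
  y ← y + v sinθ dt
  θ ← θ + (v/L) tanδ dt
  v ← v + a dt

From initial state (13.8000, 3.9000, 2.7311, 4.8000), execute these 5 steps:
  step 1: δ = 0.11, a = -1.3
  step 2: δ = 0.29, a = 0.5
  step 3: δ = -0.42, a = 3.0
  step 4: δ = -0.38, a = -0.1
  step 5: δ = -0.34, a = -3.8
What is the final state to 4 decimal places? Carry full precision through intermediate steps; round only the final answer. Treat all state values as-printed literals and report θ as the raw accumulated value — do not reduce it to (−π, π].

(10.4752, 5.3594, 2.4278, 4.5450)

after step 1 (δ=0.11, a=-1.3): (13.139814, 4.187324, 2.770860, 4.605000)
after step 2 (δ=0.29, a=0.5): (12.495992, 4.437581, 2.873925, 4.680000)
after step 3 (δ=-0.42, a=3.0): (11.818990, 4.623248, 2.717178, 5.130000)
after step 4 (δ=-0.38, a=-0.1): (11.117761, 4.940119, 2.563504, 5.115000)
after step 5 (δ=-0.34, a=-3.8): (10.475182, 5.359363, 2.427801, 4.545000)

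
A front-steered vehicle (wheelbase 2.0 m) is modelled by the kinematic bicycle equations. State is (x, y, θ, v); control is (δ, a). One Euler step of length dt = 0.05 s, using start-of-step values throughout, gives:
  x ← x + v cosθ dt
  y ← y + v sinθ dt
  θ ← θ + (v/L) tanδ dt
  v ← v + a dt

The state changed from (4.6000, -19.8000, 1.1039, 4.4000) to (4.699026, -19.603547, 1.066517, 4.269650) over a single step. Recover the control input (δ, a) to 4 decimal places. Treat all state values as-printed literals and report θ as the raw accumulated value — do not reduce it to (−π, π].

a = (v'−v)/dt = (-0.130350)/0.05 = -2.6070
Δθ = θ'−θ = -0.037383;  (v·dt/L) = 4.4000·0.05/2.0 = 0.110000
tan δ = Δθ·L/(v·dt) = -0.339845  →  δ = -0.3276

δ = -0.3276, a = -2.6070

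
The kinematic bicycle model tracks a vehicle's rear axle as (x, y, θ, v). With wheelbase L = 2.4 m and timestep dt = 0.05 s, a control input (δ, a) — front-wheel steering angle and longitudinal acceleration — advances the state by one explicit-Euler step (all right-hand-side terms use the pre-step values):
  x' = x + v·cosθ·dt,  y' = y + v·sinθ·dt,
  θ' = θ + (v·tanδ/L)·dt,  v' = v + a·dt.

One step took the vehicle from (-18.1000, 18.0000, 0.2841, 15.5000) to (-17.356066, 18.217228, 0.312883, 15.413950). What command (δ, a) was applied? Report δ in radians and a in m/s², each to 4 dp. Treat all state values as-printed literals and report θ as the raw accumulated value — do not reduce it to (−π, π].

δ = 0.0889, a = -1.7210

a = (v'−v)/dt = (-0.086050)/0.05 = -1.7210
Δθ = θ'−θ = 0.028783;  (v·dt/L) = 15.5000·0.05/2.4 = 0.322917
tan δ = Δθ·L/(v·dt) = 0.089134  →  δ = 0.0889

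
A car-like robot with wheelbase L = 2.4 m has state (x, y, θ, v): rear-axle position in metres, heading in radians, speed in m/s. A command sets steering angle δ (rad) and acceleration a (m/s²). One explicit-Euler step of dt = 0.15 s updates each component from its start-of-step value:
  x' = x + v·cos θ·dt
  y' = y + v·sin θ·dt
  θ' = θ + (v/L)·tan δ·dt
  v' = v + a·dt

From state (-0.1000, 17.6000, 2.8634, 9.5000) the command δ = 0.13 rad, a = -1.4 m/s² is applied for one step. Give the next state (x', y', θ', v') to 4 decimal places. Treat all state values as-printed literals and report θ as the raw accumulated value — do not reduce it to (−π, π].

(-1.4702, 17.9913, 2.9410, 9.2900)

x' = -0.1000 + 9.5000·cos(2.8634)·0.15 = -1.4702
y' = 17.6000 + 9.5000·sin(2.8634)·0.15 = 17.9913
θ' = 2.8634 + (9.5000/2.4)·tan(0.13)·0.15 = 2.9410
v' = 9.5000 − 1.4000·0.15 = 9.2900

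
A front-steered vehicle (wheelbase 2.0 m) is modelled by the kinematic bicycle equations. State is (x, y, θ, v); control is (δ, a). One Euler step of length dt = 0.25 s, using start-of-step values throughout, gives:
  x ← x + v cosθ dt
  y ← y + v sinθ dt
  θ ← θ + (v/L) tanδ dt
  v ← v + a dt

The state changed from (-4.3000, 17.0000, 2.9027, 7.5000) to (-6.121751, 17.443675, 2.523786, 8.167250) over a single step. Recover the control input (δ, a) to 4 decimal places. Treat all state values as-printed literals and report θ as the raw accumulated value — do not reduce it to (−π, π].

δ = -0.3841, a = 2.6690

a = (v'−v)/dt = (0.667250)/0.25 = 2.6690
Δθ = θ'−θ = -0.378914;  (v·dt/L) = 7.5000·0.25/2.0 = 0.937500
tan δ = Δθ·L/(v·dt) = -0.404175  →  δ = -0.3841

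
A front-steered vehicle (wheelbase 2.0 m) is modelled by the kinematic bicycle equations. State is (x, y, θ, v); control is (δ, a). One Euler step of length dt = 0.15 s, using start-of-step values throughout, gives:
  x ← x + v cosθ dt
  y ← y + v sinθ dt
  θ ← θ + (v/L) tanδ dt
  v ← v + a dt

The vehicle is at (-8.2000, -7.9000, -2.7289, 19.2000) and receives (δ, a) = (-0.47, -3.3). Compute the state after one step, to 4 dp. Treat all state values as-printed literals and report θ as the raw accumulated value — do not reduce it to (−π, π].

(-10.8382, -9.0551, -3.4604, 18.7050)

x' = -8.2000 + 19.2000·cos(-2.7289)·0.15 = -10.8382
y' = -7.9000 + 19.2000·sin(-2.7289)·0.15 = -9.0551
θ' = -2.7289 + (19.2000/2.0)·tan(-0.47)·0.15 = -3.4604
v' = 19.2000 − 3.3000·0.15 = 18.7050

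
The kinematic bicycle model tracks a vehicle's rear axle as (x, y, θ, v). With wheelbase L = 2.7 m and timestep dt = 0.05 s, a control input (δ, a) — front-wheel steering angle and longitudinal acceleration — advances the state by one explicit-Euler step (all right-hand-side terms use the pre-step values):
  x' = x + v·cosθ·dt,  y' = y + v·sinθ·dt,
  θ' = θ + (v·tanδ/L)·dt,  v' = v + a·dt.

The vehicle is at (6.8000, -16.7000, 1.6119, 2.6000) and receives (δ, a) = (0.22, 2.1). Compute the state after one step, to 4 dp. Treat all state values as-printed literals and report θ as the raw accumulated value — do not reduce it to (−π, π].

(6.7947, -16.5701, 1.6227, 2.7050)

x' = 6.8000 + 2.6000·cos(1.6119)·0.05 = 6.7947
y' = -16.7000 + 2.6000·sin(1.6119)·0.05 = -16.5701
θ' = 1.6119 + (2.6000/2.7)·tan(0.22)·0.05 = 1.6227
v' = 2.6000 + 2.1000·0.05 = 2.7050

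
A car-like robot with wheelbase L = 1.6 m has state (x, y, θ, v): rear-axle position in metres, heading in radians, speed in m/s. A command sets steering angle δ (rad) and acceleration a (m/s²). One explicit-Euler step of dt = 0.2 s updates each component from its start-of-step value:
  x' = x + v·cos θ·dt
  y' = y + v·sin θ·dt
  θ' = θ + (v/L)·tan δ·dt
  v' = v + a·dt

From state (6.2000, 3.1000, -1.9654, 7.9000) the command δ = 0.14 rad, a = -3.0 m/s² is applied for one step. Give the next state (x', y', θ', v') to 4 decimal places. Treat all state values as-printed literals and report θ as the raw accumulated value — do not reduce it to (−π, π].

x' = 6.2000 + 7.9000·cos(-1.9654)·0.2 = 5.5926
y' = 3.1000 + 7.9000·sin(-1.9654)·0.2 = 1.6414
θ' = -1.9654 + (7.9000/1.6)·tan(0.14)·0.2 = -1.8262
v' = 7.9000 − 3.0000·0.2 = 7.3000

(5.5926, 1.6414, -1.8262, 7.3000)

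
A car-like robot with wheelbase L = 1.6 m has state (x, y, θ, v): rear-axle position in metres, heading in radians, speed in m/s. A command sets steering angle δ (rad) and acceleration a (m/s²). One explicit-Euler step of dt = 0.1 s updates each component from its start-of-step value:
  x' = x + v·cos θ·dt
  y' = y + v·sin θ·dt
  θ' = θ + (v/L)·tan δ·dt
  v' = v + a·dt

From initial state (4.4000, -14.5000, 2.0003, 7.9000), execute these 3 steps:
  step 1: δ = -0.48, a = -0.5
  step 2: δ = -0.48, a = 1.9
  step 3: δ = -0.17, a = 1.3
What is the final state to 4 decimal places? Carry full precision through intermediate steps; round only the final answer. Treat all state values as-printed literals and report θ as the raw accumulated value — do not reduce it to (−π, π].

(4.0030, -12.2072, 1.4016, 8.1700)

after step 1 (δ=-0.48, a=-0.5): (4.071029, -13.781754, 1.743248, 7.850000)
after step 2 (δ=-0.48, a=1.9): (3.936324, -13.008398, 1.487824, 8.040000)
after step 3 (δ=-0.17, a=1.3): (4.002957, -12.207164, 1.401566, 8.170000)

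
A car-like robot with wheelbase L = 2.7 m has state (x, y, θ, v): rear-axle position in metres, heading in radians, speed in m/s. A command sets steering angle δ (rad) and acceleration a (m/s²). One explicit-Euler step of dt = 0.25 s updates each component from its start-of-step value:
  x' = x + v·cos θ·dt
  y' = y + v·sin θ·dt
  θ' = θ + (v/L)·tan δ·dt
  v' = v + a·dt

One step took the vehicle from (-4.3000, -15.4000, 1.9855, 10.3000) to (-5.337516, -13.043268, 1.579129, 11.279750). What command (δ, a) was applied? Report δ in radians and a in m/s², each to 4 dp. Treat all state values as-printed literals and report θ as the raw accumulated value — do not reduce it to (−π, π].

a = (v'−v)/dt = (0.979750)/0.25 = 3.9190
Δθ = θ'−θ = -0.406371;  (v·dt/L) = 10.3000·0.25/2.7 = 0.953704
tan δ = Δθ·L/(v·dt) = -0.426098  →  δ = -0.4028

δ = -0.4028, a = 3.9190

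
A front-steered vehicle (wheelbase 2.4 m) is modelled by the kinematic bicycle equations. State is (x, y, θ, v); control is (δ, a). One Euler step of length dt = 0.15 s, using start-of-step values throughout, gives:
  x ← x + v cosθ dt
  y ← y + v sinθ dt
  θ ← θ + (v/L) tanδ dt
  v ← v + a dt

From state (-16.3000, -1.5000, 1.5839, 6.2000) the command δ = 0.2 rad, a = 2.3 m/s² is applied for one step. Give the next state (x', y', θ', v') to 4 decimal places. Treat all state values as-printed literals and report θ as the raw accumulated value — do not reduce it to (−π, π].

(-16.3122, -0.5701, 1.6625, 6.5450)

x' = -16.3000 + 6.2000·cos(1.5839)·0.15 = -16.3122
y' = -1.5000 + 6.2000·sin(1.5839)·0.15 = -0.5701
θ' = 1.5839 + (6.2000/2.4)·tan(0.2)·0.15 = 1.6625
v' = 6.2000 + 2.3000·0.15 = 6.5450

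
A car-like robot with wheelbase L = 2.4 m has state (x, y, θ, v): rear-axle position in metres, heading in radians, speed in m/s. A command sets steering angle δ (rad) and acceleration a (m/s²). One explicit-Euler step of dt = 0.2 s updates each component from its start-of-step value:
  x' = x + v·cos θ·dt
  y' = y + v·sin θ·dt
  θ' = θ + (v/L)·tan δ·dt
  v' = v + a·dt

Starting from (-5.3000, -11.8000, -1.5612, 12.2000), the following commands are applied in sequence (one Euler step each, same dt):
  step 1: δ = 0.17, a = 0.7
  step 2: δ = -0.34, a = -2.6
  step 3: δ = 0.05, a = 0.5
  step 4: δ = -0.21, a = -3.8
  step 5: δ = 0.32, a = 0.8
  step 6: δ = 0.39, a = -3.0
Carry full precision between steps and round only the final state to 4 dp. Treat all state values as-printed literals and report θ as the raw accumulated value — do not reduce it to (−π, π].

(-6.3824, -25.7213, -1.2169, 10.7200)

after step 1 (δ=0.17, a=0.7): (-5.276585, -14.239888, -1.386682, 12.340000)
after step 2 (δ=-0.34, a=-2.6): (-4.824755, -16.666176, -1.750442, 11.820000)
after step 3 (δ=0.05, a=0.5): (-5.247156, -18.992132, -1.701151, 11.920000)
after step 4 (δ=-0.21, a=-3.8): (-5.557041, -21.355906, -1.912872, 11.160000)
after step 5 (δ=0.32, a=0.8): (-6.305750, -23.458585, -1.604680, 11.320000)
after step 6 (δ=0.39, a=-3.0): (-6.382448, -25.721285, -1.216918, 10.720000)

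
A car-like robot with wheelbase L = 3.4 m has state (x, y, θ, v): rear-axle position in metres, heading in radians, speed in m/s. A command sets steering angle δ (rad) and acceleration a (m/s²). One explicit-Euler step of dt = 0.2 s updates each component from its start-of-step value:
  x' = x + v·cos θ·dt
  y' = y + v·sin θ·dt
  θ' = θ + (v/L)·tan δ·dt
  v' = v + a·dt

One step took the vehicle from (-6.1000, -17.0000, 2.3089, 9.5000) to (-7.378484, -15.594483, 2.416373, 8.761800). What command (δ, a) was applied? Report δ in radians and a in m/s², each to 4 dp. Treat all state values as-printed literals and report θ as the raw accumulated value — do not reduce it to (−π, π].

δ = 0.1900, a = -3.6910

a = (v'−v)/dt = (-0.738200)/0.2 = -3.6910
Δθ = θ'−θ = 0.107473;  (v·dt/L) = 9.5000·0.2/3.4 = 0.558824
tan δ = Δθ·L/(v·dt) = 0.192320  →  δ = 0.1900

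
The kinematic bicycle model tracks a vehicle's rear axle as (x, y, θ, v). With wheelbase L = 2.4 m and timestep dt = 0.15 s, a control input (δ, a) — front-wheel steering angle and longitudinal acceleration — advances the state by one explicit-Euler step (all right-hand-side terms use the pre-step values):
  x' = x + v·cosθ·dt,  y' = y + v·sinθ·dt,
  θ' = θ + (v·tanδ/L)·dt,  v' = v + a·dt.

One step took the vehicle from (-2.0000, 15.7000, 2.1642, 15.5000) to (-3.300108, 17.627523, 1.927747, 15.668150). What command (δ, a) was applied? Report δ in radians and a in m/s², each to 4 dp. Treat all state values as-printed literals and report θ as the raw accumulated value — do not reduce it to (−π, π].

a = (v'−v)/dt = (0.168150)/0.15 = 1.1210
Δθ = θ'−θ = -0.236453;  (v·dt/L) = 15.5000·0.15/2.4 = 0.968750
tan δ = Δθ·L/(v·dt) = -0.244081  →  δ = -0.2394

δ = -0.2394, a = 1.1210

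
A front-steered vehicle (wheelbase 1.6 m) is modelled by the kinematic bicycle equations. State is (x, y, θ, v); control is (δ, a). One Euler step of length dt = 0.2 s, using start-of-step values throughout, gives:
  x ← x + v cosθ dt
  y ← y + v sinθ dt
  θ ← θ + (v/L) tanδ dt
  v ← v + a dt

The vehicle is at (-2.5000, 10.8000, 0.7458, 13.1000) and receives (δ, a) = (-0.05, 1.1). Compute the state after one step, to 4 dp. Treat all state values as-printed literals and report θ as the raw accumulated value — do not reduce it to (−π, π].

x' = -2.5000 + 13.1000·cos(0.7458)·0.2 = -0.5755
y' = 10.8000 + 13.1000·sin(0.7458)·0.2 = 12.5778
θ' = 0.7458 + (13.1000/1.6)·tan(-0.05)·0.2 = 0.6639
v' = 13.1000 + 1.1000·0.2 = 13.3200

(-0.5755, 12.5778, 0.6639, 13.3200)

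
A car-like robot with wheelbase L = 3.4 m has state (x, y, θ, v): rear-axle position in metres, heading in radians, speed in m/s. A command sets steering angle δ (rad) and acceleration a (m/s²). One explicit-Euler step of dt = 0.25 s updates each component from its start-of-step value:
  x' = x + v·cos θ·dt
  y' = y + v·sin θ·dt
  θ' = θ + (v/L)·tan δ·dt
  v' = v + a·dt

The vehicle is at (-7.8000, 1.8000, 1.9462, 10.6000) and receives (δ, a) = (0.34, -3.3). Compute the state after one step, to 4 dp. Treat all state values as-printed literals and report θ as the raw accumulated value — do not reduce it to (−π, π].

(-8.7716, 4.2655, 2.2219, 9.7750)

x' = -7.8000 + 10.6000·cos(1.9462)·0.25 = -8.7716
y' = 1.8000 + 10.6000·sin(1.9462)·0.25 = 4.2655
θ' = 1.9462 + (10.6000/3.4)·tan(0.34)·0.25 = 2.2219
v' = 10.6000 − 3.3000·0.25 = 9.7750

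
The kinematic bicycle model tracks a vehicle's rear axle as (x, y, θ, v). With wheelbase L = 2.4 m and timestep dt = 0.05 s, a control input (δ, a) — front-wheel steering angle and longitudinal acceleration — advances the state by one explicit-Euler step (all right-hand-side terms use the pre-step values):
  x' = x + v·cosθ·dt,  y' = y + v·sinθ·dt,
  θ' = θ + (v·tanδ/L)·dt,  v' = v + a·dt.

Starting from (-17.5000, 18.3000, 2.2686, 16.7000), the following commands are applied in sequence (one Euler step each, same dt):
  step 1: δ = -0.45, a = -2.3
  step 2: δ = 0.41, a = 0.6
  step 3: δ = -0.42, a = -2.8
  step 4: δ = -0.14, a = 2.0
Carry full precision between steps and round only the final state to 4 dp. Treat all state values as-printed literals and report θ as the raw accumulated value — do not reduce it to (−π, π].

after step 1 (δ=-0.45, a=-2.3): (-18.036518, 18.939823, 2.100537, 16.585000)
after step 2 (δ=0.41, a=0.6): (-18.455546, 19.655415, 2.250711, 16.615000)
after step 3 (δ=-0.42, a=-2.8): (-18.977861, 20.301428, 2.096132, 16.475000)
after step 4 (δ=-0.14, a=2.0): (-19.390974, 21.014100, 2.047763, 16.575000)

(-19.3910, 21.0141, 2.0478, 16.5750)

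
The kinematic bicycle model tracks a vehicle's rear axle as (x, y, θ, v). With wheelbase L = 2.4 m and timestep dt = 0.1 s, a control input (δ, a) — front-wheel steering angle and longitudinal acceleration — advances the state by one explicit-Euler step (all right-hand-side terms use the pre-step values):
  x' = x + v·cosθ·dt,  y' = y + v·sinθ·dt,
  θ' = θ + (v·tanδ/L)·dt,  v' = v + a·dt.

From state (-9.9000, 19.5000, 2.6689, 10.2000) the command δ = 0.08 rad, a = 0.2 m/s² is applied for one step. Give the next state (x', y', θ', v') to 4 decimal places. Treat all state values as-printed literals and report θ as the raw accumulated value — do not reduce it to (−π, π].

(-10.8082, 19.9644, 2.7030, 10.2200)

x' = -9.9000 + 10.2000·cos(2.6689)·0.1 = -10.8082
y' = 19.5000 + 10.2000·sin(2.6689)·0.1 = 19.9644
θ' = 2.6689 + (10.2000/2.4)·tan(0.08)·0.1 = 2.7030
v' = 10.2000 + 0.2000·0.1 = 10.2200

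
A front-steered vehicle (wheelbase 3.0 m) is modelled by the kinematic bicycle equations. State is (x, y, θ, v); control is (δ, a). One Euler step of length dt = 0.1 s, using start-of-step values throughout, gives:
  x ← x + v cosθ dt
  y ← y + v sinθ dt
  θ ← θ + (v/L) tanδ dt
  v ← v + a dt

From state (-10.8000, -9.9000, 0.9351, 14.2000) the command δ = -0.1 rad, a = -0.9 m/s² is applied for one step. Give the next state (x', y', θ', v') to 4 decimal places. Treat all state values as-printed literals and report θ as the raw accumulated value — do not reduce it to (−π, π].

x' = -10.8000 + 14.2000·cos(0.9351)·0.1 = -9.9569
y' = -9.9000 + 14.2000·sin(0.9351)·0.1 = -8.7574
θ' = 0.9351 + (14.2000/3.0)·tan(-0.1)·0.1 = 0.8876
v' = 14.2000 − 0.9000·0.1 = 14.1100

(-9.9569, -8.7574, 0.8876, 14.1100)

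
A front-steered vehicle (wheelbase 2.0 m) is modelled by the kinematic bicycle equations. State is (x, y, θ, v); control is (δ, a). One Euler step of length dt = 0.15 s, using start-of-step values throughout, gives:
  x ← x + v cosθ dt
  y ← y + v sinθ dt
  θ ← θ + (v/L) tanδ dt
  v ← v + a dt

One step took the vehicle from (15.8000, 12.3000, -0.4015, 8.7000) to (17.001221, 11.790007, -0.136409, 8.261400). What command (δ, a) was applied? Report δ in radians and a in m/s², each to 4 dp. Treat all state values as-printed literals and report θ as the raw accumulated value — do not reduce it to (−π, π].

δ = 0.3859, a = -2.9240

a = (v'−v)/dt = (-0.438600)/0.15 = -2.9240
Δθ = θ'−θ = 0.265091;  (v·dt/L) = 8.7000·0.15/2.0 = 0.652500
tan δ = Δθ·L/(v·dt) = 0.406270  →  δ = 0.3859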